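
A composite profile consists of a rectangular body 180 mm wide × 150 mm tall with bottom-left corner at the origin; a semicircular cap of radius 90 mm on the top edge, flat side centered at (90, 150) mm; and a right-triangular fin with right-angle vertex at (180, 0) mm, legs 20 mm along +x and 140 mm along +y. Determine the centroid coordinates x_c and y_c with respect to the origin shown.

x_c = 93.29 mm, y_c = 109.06 mm

Part | A | x̄ᵢ | ȳᵢ | A·x̄ᵢ | A·ȳᵢ
rectangular body | 27000.00 | 90.00 | 75.00 | 2430000.00 | 2025000.00
semicircular top | 12723.45 | 90.00 | 188.20 | 1145110.52 | 2394517.54
triangular fin | 1400.00 | 186.67 | 46.67 | 261333.33 | 65333.33
Σ | 41123.45 |  |  | 3836443.86 | 4484850.87
x_c = 3836443.86 / 41123.45 = 93.29 mm
y_c = 4484850.87 / 41123.45 = 109.06 mm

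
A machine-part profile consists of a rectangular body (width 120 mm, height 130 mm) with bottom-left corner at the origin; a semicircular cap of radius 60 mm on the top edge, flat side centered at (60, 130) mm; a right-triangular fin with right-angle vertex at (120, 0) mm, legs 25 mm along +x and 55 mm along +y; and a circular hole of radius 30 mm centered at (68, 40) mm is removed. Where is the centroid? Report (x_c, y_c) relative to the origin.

rectangular body: A = 120 × 130 = 15600.00, centroid at (60.00, 65.00).
semicircular top: A = ½π·60² = 5654.87, centroid at (60.00, 155.46).
triangular fin: A = ½·25·55 = 687.50, centroid at (128.33, 18.33).
hole: A = −π·30² = -2827.43, centroid at (68.00, 40.00).
ΣA = 19114.93 mm², ΣAx_c = 1171255.70 mm³, ΣAy_c = 1792639.51 mm³.
x_c = 1171255.70/19114.93 = 61.27 mm; y_c = 1792639.51/19114.93 = 93.78 mm.

x_c = 61.27 mm, y_c = 93.78 mm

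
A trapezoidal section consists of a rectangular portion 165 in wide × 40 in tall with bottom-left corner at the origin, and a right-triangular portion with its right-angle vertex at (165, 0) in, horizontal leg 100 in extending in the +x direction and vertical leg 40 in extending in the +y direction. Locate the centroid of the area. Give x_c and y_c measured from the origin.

Part | A | x̄ᵢ | ȳᵢ | A·x̄ᵢ | A·ȳᵢ
rectangular portion | 6600.00 | 82.50 | 20.00 | 544500.00 | 132000.00
triangular portion | 2000.00 | 198.33 | 13.33 | 396666.67 | 26666.67
Σ | 8600.00 |  |  | 941166.67 | 158666.67
x_c = 941166.67 / 8600.00 = 109.44 in
y_c = 158666.67 / 8600.00 = 18.45 in

x_c = 109.44 in, y_c = 18.45 in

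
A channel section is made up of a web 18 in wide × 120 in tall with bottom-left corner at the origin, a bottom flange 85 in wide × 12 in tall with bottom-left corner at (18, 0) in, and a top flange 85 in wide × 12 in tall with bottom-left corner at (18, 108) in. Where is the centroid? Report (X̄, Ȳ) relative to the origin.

web: A = 18 × 120 = 2160.00, centroid at (9.00, 60.00).
bottom flange: A = 85 × 12 = 1020.00, centroid at (60.50, 6.00).
top flange: A = 85 × 12 = 1020.00, centroid at (60.50, 114.00).
ΣA = 4200.00 in²
ΣAX̄ = (2160.00)(9.00) + (1020.00)(60.50) + (1020.00)(60.50) = 142860.00 in³
ΣAȲ = (2160.00)(60.00) + (1020.00)(6.00) + (1020.00)(114.00) = 252000.00 in³
X̄ = 142860.00 / 4200.00 = 34.01 in
Ȳ = 252000.00 / 4200.00 = 60.00 in

X̄ = 34.01 in, Ȳ = 60.00 in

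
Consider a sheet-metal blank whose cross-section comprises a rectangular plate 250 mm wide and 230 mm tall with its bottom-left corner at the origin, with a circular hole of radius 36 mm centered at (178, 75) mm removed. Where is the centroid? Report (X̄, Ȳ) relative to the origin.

X̄ = 120.96 mm, Ȳ = 118.05 mm

Part | A | x̄ᵢ | ȳᵢ | A·x̄ᵢ | A·ȳᵢ
plate | 57500.00 | 125.00 | 115.00 | 7187500.00 | 6612500.00
hole | -4071.50 | 178.00 | 75.00 | -724727.73 | -305362.81
Σ | 53428.50 |  |  | 6462772.27 | 6307137.19
X̄ = 6462772.27 / 53428.50 = 120.96 mm
Ȳ = 6307137.19 / 53428.50 = 118.05 mm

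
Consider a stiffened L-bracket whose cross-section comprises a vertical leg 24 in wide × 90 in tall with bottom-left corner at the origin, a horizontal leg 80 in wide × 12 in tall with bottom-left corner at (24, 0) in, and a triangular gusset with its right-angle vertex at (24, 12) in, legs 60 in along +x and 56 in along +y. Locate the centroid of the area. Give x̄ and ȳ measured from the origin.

Part | A | x̄ᵢ | ȳᵢ | A·x̄ᵢ | A·ȳᵢ
vertical leg | 2160.00 | 12.00 | 45.00 | 25920.00 | 97200.00
horizontal leg | 960.00 | 64.00 | 6.00 | 61440.00 | 5760.00
gusset | 1680.00 | 44.00 | 30.67 | 73920.00 | 51520.00
Σ | 4800.00 |  |  | 161280.00 | 154480.00
x̄ = 161280.00 / 4800.00 = 33.60 in
ȳ = 154480.00 / 4800.00 = 32.18 in

x̄ = 33.60 in, ȳ = 32.18 in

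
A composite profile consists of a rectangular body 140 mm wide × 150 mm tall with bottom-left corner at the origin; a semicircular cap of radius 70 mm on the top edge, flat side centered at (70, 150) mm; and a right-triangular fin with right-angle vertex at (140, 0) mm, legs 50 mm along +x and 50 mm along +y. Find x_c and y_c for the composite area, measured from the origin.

x_c = 73.62 mm, y_c = 99.48 mm

rectangular body: A = 140 × 150 = 21000.00, centroid at (70.00, 75.00).
semicircular top: A = ½π·70² = 7696.90, centroid at (70.00, 179.71).
triangular fin: A = ½·50·50 = 1250.00, centroid at (156.67, 16.67).
ΣA = 29946.90 mm²
ΣAx_c = (21000.00)(70.00) + (7696.90)(70.00) + (1250.00)(156.67) = 2204616.47 mm³
ΣAy_c = (21000.00)(75.00) + (7696.90)(179.71) + (1250.00)(16.67) = 2979035.30 mm³
x_c = 2204616.47 / 29946.90 = 73.62 mm
y_c = 2979035.30 / 29946.90 = 99.48 mm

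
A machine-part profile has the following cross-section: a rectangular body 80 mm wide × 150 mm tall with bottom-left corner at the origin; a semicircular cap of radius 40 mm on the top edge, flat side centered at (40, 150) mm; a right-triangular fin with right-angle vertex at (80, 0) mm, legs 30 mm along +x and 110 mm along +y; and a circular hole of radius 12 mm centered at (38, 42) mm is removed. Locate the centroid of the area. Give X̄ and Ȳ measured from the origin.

rectangular body: A = 80 × 150 = 12000.00, centroid at (40.00, 75.00).
semicircular top: A = ½π·40² = 2513.27, centroid at (40.00, 166.98).
triangular fin: A = ½·30·110 = 1650.00, centroid at (90.00, 36.67).
hole: A = −π·12² = -452.39, centroid at (38.00, 42.00).
ΣA = 15710.88 mm², ΣAX̄ = 711840.17 mm³, ΣAȲ = 1361157.43 mm³.
X̄ = 711840.17/15710.88 = 45.31 mm; Ȳ = 1361157.43/15710.88 = 86.64 mm.

X̄ = 45.31 mm, Ȳ = 86.64 mm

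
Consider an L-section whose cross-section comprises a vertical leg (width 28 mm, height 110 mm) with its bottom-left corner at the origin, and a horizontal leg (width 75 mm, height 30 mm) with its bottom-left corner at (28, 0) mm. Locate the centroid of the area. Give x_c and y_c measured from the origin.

Part | A | x̄ᵢ | ȳᵢ | A·x̄ᵢ | A·ȳᵢ
vertical leg | 3080.00 | 14.00 | 55.00 | 43120.00 | 169400.00
horizontal leg | 2250.00 | 65.50 | 15.00 | 147375.00 | 33750.00
Σ | 5330.00 |  |  | 190495.00 | 203150.00
x_c = 190495.00 / 5330.00 = 35.74 mm
y_c = 203150.00 / 5330.00 = 38.11 mm

x_c = 35.74 mm, y_c = 38.11 mm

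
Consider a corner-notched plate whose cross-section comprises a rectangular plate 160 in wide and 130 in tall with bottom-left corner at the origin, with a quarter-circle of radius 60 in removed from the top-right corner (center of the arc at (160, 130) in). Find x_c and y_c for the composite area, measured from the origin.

Part | A | x̄ᵢ | ȳᵢ | A·x̄ᵢ | A·ȳᵢ
plate | 20800.00 | 80.00 | 65.00 | 1664000.00 | 1352000.00
removed quarter-circle | -2827.43 | 134.54 | 104.54 | -380389.34 | -295566.34
Σ | 17972.57 |  |  | 1283610.66 | 1056433.66
x_c = 1283610.66 / 17972.57 = 71.42 in
y_c = 1056433.66 / 17972.57 = 58.78 in

x_c = 71.42 in, y_c = 58.78 in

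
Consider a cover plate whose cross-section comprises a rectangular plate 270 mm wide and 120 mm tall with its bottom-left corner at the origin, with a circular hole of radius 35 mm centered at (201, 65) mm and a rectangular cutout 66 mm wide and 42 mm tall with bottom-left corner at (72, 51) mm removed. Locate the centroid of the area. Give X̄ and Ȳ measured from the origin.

X̄ = 128.37 mm, Ȳ = 57.96 mm

plate: A = 270 × 120 = 32400.00, centroid at (135.00, 60.00).
hole 1: A = −π·35² = -3848.45, centroid at (201.00, 65.00).
hole 2: A = −(66 × 42) = -2772.00, centroid at (105.00, 72.00).
ΣA = 25779.55 mm², ΣAX̄ = 3309401.35 mm³, ΣAȲ = 1494266.68 mm³.
X̄ = 3309401.35/25779.55 = 128.37 mm; Ȳ = 1494266.68/25779.55 = 57.96 mm.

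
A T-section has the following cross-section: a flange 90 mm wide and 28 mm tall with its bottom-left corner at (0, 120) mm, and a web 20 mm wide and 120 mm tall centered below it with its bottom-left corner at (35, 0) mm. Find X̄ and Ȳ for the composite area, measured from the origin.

Part | A | x̄ᵢ | ȳᵢ | A·x̄ᵢ | A·ȳᵢ
web | 2400.00 | 45.00 | 60.00 | 108000.00 | 144000.00
flange | 2520.00 | 45.00 | 134.00 | 113400.00 | 337680.00
Σ | 4920.00 |  |  | 221400.00 | 481680.00
X̄ = 221400.00 / 4920.00 = 45.00 mm
Ȳ = 481680.00 / 4920.00 = 97.90 mm

X̄ = 45.00 mm, Ȳ = 97.90 mm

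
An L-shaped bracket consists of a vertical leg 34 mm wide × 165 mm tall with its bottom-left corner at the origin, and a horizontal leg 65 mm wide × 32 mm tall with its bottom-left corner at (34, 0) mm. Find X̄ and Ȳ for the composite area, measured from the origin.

X̄ = 30.39 mm, Ȳ = 64.51 mm

vertical leg: A = 34 × 165 = 5610.00, centroid at (17.00, 82.50).
horizontal leg: A = 65 × 32 = 2080.00, centroid at (66.50, 16.00).
ΣA = 7690.00 mm²
ΣAX̄ = (5610.00)(17.00) + (2080.00)(66.50) = 233690.00 mm³
ΣAȲ = (5610.00)(82.50) + (2080.00)(16.00) = 496105.00 mm³
X̄ = 233690.00 / 7690.00 = 30.39 mm
Ȳ = 496105.00 / 7690.00 = 64.51 mm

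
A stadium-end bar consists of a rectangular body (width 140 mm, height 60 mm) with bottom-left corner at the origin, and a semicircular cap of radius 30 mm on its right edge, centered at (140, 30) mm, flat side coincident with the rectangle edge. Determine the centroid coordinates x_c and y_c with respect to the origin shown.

Part | A | x̄ᵢ | ȳᵢ | A·x̄ᵢ | A·ȳᵢ
rectangular body | 8400.00 | 70.00 | 30.00 | 588000.00 | 252000.00
semicircular end | 1413.72 | 152.73 | 30.00 | 215920.34 | 42411.50
Σ | 9813.72 |  |  | 803920.34 | 294411.50
x_c = 803920.34 / 9813.72 = 81.92 mm
y_c = 294411.50 / 9813.72 = 30.00 mm

x_c = 81.92 mm, y_c = 30.00 mm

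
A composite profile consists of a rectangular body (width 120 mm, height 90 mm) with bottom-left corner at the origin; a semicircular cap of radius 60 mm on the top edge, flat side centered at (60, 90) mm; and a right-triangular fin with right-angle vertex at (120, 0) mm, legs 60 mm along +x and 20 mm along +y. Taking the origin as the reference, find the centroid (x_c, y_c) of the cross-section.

x_c = 62.81 mm, y_c = 67.02 mm

rectangular body: A = 120 × 90 = 10800.00, centroid at (60.00, 45.00).
semicircular top: A = ½π·60² = 5654.87, centroid at (60.00, 115.46).
triangular fin: A = ½·60·20 = 600.00, centroid at (140.00, 6.67).
ΣA = 17054.87 mm²
ΣAx_c = (10800.00)(60.00) + (5654.87)(60.00) + (600.00)(140.00) = 1071292.01 mm³
ΣAy_c = (10800.00)(45.00) + (5654.87)(115.46) + (600.00)(6.67) = 1142938.01 mm³
x_c = 1071292.01 / 17054.87 = 62.81 mm
y_c = 1142938.01 / 17054.87 = 67.02 mm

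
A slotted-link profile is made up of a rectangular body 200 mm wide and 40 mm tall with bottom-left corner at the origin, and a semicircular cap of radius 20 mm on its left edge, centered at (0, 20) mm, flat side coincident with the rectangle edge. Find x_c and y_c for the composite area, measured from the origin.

x_c = 92.10 mm, y_c = 20.00 mm

Part | A | x̄ᵢ | ȳᵢ | A·x̄ᵢ | A·ȳᵢ
rectangular body | 8000.00 | 100.00 | 20.00 | 800000.00 | 160000.00
semicircular end | 628.32 | -8.49 | 20.00 | -5333.33 | 12566.37
Σ | 8628.32 |  |  | 794666.67 | 172566.37
x_c = 794666.67 / 8628.32 = 92.10 mm
y_c = 172566.37 / 8628.32 = 20.00 mm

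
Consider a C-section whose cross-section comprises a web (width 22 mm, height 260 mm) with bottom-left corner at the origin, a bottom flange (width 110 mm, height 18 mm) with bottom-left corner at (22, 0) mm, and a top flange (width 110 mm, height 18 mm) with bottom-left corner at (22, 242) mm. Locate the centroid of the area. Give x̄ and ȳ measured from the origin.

web: A = 22 × 260 = 5720.00, centroid at (11.00, 130.00).
bottom flange: A = 110 × 18 = 1980.00, centroid at (77.00, 9.00).
top flange: A = 110 × 18 = 1980.00, centroid at (77.00, 251.00).
ΣA = 9680.00 mm², ΣAx̄ = 367840.00 mm³, ΣAȳ = 1258400.00 mm³.
x̄ = 367840.00/9680.00 = 38.00 mm; ȳ = 1258400.00/9680.00 = 130.00 mm.

x̄ = 38.00 mm, ȳ = 130.00 mm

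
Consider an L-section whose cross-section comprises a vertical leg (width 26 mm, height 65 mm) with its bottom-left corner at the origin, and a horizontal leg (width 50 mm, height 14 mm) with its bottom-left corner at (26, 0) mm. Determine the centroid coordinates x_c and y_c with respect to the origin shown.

x_c = 24.13 mm, y_c = 25.03 mm

vertical leg: A = 26 × 65 = 1690.00, centroid at (13.00, 32.50).
horizontal leg: A = 50 × 14 = 700.00, centroid at (51.00, 7.00).
ΣA = 2390.00 mm², ΣAx_c = 57670.00 mm³, ΣAy_c = 59825.00 mm³.
x_c = 57670.00/2390.00 = 24.13 mm; y_c = 59825.00/2390.00 = 25.03 mm.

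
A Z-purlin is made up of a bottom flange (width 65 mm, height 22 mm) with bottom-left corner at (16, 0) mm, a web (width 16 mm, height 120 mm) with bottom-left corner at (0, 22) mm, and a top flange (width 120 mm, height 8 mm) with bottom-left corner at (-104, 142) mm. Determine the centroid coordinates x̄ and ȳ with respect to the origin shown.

x̄ = 9.85 mm, ȳ = 72.70 mm

bottom flange: A = 65 × 22 = 1430.00, centroid at (48.50, 11.00).
web: A = 16 × 120 = 1920.00, centroid at (8.00, 82.00).
top flange: A = 120 × 8 = 960.00, centroid at (-44.00, 146.00).
ΣA = 4310.00 mm²
ΣAx̄ = (1430.00)(48.50) + (1920.00)(8.00) + (960.00)(-44.00) = 42475.00 mm³
ΣAȳ = (1430.00)(11.00) + (1920.00)(82.00) + (960.00)(146.00) = 313330.00 mm³
x̄ = 42475.00 / 4310.00 = 9.85 mm
ȳ = 313330.00 / 4310.00 = 72.70 mm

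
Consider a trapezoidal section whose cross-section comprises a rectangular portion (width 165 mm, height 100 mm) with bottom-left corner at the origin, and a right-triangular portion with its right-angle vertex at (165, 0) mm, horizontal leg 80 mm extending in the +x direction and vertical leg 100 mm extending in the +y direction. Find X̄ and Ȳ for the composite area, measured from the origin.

X̄ = 103.80 mm, Ȳ = 46.75 mm

rectangular portion: A = 165 × 100 = 16500.00, centroid at (82.50, 50.00).
triangular portion: A = ½·80·100 = 4000.00, centroid at (191.67, 33.33).
ΣA = 20500.00 mm²
ΣAX̄ = (16500.00)(82.50) + (4000.00)(191.67) = 2127916.67 mm³
ΣAȲ = (16500.00)(50.00) + (4000.00)(33.33) = 958333.33 mm³
X̄ = 2127916.67 / 20500.00 = 103.80 mm
Ȳ = 958333.33 / 20500.00 = 46.75 mm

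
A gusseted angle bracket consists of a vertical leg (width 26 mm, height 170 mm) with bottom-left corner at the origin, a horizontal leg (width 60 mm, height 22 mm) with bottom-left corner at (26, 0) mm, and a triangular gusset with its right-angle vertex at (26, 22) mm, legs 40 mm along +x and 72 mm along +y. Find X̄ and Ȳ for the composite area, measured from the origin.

X̄ = 26.19 mm, Ȳ = 63.57 mm

vertical leg: A = 26 × 170 = 4420.00, centroid at (13.00, 85.00).
horizontal leg: A = 60 × 22 = 1320.00, centroid at (56.00, 11.00).
gusset: A = ½·40·72 = 1440.00, centroid at (39.33, 46.00).
ΣA = 7180.00 mm²
ΣAX̄ = (4420.00)(13.00) + (1320.00)(56.00) + (1440.00)(39.33) = 188020.00 mm³
ΣAȲ = (4420.00)(85.00) + (1320.00)(11.00) + (1440.00)(46.00) = 456460.00 mm³
X̄ = 188020.00 / 7180.00 = 26.19 mm
Ȳ = 456460.00 / 7180.00 = 63.57 mm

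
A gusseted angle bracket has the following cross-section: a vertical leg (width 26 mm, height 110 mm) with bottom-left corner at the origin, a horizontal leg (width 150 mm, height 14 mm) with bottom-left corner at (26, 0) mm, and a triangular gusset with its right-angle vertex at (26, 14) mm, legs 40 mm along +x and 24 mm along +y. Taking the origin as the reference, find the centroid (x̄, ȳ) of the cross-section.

vertical leg: A = 26 × 110 = 2860.00, centroid at (13.00, 55.00).
horizontal leg: A = 150 × 14 = 2100.00, centroid at (101.00, 7.00).
gusset: A = ½·40·24 = 480.00, centroid at (39.33, 22.00).
ΣA = 5440.00 mm²
ΣAx̄ = (2860.00)(13.00) + (2100.00)(101.00) + (480.00)(39.33) = 268160.00 mm³
ΣAȳ = (2860.00)(55.00) + (2100.00)(7.00) + (480.00)(22.00) = 182560.00 mm³
x̄ = 268160.00 / 5440.00 = 49.29 mm
ȳ = 182560.00 / 5440.00 = 33.56 mm

x̄ = 49.29 mm, ȳ = 33.56 mm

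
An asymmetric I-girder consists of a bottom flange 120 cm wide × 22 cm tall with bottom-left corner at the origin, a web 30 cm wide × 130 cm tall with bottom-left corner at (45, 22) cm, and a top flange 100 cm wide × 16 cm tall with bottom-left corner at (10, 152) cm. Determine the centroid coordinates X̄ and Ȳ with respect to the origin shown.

bottom flange: A = 120 × 22 = 2640.00, centroid at (60.00, 11.00).
web: A = 30 × 130 = 3900.00, centroid at (60.00, 87.00).
top flange: A = 100 × 16 = 1600.00, centroid at (60.00, 160.00).
ΣA = 8140.00 cm²
ΣAX̄ = (2640.00)(60.00) + (3900.00)(60.00) + (1600.00)(60.00) = 488400.00 cm³
ΣAȲ = (2640.00)(11.00) + (3900.00)(87.00) + (1600.00)(160.00) = 624340.00 cm³
X̄ = 488400.00 / 8140.00 = 60.00 cm
Ȳ = 624340.00 / 8140.00 = 76.70 cm

X̄ = 60.00 cm, Ȳ = 76.70 cm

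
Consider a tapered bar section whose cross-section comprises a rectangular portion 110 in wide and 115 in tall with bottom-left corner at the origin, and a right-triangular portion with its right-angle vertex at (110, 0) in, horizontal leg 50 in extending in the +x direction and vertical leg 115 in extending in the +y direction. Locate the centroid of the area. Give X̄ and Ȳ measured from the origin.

rectangular portion: A = 110 × 115 = 12650.00, centroid at (55.00, 57.50).
triangular portion: A = ½·50·115 = 2875.00, centroid at (126.67, 38.33).
ΣA = 15525.00 in²
ΣAX̄ = (12650.00)(55.00) + (2875.00)(126.67) = 1059916.67 in³
ΣAȲ = (12650.00)(57.50) + (2875.00)(38.33) = 837583.33 in³
X̄ = 1059916.67 / 15525.00 = 68.27 in
Ȳ = 837583.33 / 15525.00 = 53.95 in

X̄ = 68.27 in, Ȳ = 53.95 in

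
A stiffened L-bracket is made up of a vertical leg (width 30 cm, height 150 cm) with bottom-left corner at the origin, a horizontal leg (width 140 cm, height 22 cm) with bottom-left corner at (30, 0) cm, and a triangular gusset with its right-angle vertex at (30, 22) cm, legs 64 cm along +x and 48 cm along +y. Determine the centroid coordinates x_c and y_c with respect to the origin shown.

x_c = 49.84 cm, y_c = 47.14 cm

vertical leg: A = 30 × 150 = 4500.00, centroid at (15.00, 75.00).
horizontal leg: A = 140 × 22 = 3080.00, centroid at (100.00, 11.00).
gusset: A = ½·64·48 = 1536.00, centroid at (51.33, 38.00).
ΣA = 9116.00 cm²
ΣAx_c = (4500.00)(15.00) + (3080.00)(100.00) + (1536.00)(51.33) = 454348.00 cm³
ΣAy_c = (4500.00)(75.00) + (3080.00)(11.00) + (1536.00)(38.00) = 429748.00 cm³
x_c = 454348.00 / 9116.00 = 49.84 cm
y_c = 429748.00 / 9116.00 = 47.14 cm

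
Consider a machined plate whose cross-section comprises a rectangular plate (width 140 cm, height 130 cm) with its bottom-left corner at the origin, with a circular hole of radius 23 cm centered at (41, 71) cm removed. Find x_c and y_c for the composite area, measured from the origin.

x_c = 72.91 cm, y_c = 64.40 cm

Part | A | x̄ᵢ | ȳᵢ | A·x̄ᵢ | A·ȳᵢ
plate | 18200.00 | 70.00 | 65.00 | 1274000.00 | 1183000.00
hole | -1661.90 | 41.00 | 71.00 | -68138.00 | -117995.08
Σ | 16538.10 |  |  | 1205862.00 | 1065004.92
x_c = 1205862.00 / 16538.10 = 72.91 cm
y_c = 1065004.92 / 16538.10 = 64.40 cm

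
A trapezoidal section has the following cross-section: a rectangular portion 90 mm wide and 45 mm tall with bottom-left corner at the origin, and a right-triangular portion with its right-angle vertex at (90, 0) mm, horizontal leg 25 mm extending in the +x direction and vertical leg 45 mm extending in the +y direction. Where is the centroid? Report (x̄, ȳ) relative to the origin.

x̄ = 51.50 mm, ȳ = 21.59 mm

rectangular portion: A = 90 × 45 = 4050.00, centroid at (45.00, 22.50).
triangular portion: A = ½·25·45 = 562.50, centroid at (98.33, 15.00).
ΣA = 4612.50 mm²
ΣAx̄ = (4050.00)(45.00) + (562.50)(98.33) = 237562.50 mm³
ΣAȳ = (4050.00)(22.50) + (562.50)(15.00) = 99562.50 mm³
x̄ = 237562.50 / 4612.50 = 51.50 mm
ȳ = 99562.50 / 4612.50 = 21.59 mm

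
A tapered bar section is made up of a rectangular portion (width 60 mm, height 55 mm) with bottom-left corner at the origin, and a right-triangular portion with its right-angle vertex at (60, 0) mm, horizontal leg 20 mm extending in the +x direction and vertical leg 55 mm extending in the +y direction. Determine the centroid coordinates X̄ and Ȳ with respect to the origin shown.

rectangular portion: A = 60 × 55 = 3300.00, centroid at (30.00, 27.50).
triangular portion: A = ½·20·55 = 550.00, centroid at (66.67, 18.33).
ΣA = 3850.00 mm²
ΣAX̄ = (3300.00)(30.00) + (550.00)(66.67) = 135666.67 mm³
ΣAȲ = (3300.00)(27.50) + (550.00)(18.33) = 100833.33 mm³
X̄ = 135666.67 / 3850.00 = 35.24 mm
Ȳ = 100833.33 / 3850.00 = 26.19 mm

X̄ = 35.24 mm, Ȳ = 26.19 mm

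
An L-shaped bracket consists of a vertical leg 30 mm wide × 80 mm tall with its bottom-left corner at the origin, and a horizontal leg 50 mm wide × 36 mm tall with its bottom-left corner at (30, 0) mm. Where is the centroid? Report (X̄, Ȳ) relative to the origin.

X̄ = 32.14 mm, Ȳ = 30.57 mm

vertical leg: A = 30 × 80 = 2400.00, centroid at (15.00, 40.00).
horizontal leg: A = 50 × 36 = 1800.00, centroid at (55.00, 18.00).
ΣA = 4200.00 mm²
ΣAX̄ = (2400.00)(15.00) + (1800.00)(55.00) = 135000.00 mm³
ΣAȲ = (2400.00)(40.00) + (1800.00)(18.00) = 128400.00 mm³
X̄ = 135000.00 / 4200.00 = 32.14 mm
Ȳ = 128400.00 / 4200.00 = 30.57 mm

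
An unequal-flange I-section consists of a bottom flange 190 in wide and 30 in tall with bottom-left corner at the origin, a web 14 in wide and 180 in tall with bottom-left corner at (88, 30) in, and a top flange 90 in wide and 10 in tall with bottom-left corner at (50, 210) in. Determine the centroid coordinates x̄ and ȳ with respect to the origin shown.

bottom flange: A = 190 × 30 = 5700.00, centroid at (95.00, 15.00).
web: A = 14 × 180 = 2520.00, centroid at (95.00, 120.00).
top flange: A = 90 × 10 = 900.00, centroid at (95.00, 215.00).
ΣA = 9120.00 in², ΣAx̄ = 866400.00 in³, ΣAȳ = 581400.00 in³.
x̄ = 866400.00/9120.00 = 95.00 in; ȳ = 581400.00/9120.00 = 63.75 in.

x̄ = 95.00 in, ȳ = 63.75 in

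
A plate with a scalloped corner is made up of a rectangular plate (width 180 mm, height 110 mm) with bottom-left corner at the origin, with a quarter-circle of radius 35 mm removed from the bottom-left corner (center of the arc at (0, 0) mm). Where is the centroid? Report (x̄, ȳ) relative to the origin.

x̄ = 93.84 mm, ȳ = 57.05 mm

Part | A | x̄ᵢ | ȳᵢ | A·x̄ᵢ | A·ȳᵢ
plate | 19800.00 | 90.00 | 55.00 | 1782000.00 | 1089000.00
removed quarter-circle | -962.11 | 14.85 | 14.85 | -14291.67 | -14291.67
Σ | 18837.89 |  |  | 1767708.33 | 1074708.33
x̄ = 1767708.33 / 18837.89 = 93.84 mm
ȳ = 1074708.33 / 18837.89 = 57.05 mm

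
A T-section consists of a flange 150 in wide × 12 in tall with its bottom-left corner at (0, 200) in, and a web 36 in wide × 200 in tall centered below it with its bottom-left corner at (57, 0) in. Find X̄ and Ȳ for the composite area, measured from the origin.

Part | A | x̄ᵢ | ȳᵢ | A·x̄ᵢ | A·ȳᵢ
web | 7200.00 | 75.00 | 100.00 | 540000.00 | 720000.00
flange | 1800.00 | 75.00 | 206.00 | 135000.00 | 370800.00
Σ | 9000.00 |  |  | 675000.00 | 1090800.00
X̄ = 675000.00 / 9000.00 = 75.00 in
Ȳ = 1090800.00 / 9000.00 = 121.20 in

X̄ = 75.00 in, Ȳ = 121.20 in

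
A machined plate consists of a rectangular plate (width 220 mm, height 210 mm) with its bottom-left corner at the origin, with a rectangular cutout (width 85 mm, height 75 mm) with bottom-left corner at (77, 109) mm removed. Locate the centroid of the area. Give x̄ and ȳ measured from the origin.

Part | A | x̄ᵢ | ȳᵢ | A·x̄ᵢ | A·ȳᵢ
plate | 46200.00 | 110.00 | 105.00 | 5082000.00 | 4851000.00
hole | -6375.00 | 119.50 | 146.50 | -761812.50 | -933937.50
Σ | 39825.00 |  |  | 4320187.50 | 3917062.50
x̄ = 4320187.50 / 39825.00 = 108.48 mm
ȳ = 3917062.50 / 39825.00 = 98.36 mm

x̄ = 108.48 mm, ȳ = 98.36 mm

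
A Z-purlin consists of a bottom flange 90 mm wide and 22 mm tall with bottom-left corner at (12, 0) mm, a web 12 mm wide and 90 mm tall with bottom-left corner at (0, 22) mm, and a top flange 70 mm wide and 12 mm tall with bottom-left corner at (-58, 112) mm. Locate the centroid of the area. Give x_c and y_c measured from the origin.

bottom flange: A = 90 × 22 = 1980.00, centroid at (57.00, 11.00).
web: A = 12 × 90 = 1080.00, centroid at (6.00, 67.00).
top flange: A = 70 × 12 = 840.00, centroid at (-23.00, 118.00).
ΣA = 3900.00 mm², ΣAx_c = 100020.00 mm³, ΣAy_c = 193260.00 mm³.
x_c = 100020.00/3900.00 = 25.65 mm; y_c = 193260.00/3900.00 = 49.55 mm.

x_c = 25.65 mm, y_c = 49.55 mm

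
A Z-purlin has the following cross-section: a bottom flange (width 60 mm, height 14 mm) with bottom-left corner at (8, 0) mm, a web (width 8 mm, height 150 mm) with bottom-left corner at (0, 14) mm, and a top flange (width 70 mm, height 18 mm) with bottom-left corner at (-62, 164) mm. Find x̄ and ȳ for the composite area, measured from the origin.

bottom flange: A = 60 × 14 = 840.00, centroid at (38.00, 7.00).
web: A = 8 × 150 = 1200.00, centroid at (4.00, 89.00).
top flange: A = 70 × 18 = 1260.00, centroid at (-27.00, 173.00).
ΣA = 3300.00 mm², ΣAx̄ = 2700.00 mm³, ΣAȳ = 330660.00 mm³.
x̄ = 2700.00/3300.00 = 0.82 mm; ȳ = 330660.00/3300.00 = 100.20 mm.

x̄ = 0.82 mm, ȳ = 100.20 mm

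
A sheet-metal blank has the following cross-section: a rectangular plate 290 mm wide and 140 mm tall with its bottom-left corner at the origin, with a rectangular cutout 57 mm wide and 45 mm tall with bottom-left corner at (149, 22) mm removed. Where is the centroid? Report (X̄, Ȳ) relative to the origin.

X̄ = 142.81 mm, Ȳ = 71.72 mm

Part | A | x̄ᵢ | ȳᵢ | A·x̄ᵢ | A·ȳᵢ
plate | 40600.00 | 145.00 | 70.00 | 5887000.00 | 2842000.00
hole | -2565.00 | 177.50 | 44.50 | -455287.50 | -114142.50
Σ | 38035.00 |  |  | 5431712.50 | 2727857.50
X̄ = 5431712.50 / 38035.00 = 142.81 mm
Ȳ = 2727857.50 / 38035.00 = 71.72 mm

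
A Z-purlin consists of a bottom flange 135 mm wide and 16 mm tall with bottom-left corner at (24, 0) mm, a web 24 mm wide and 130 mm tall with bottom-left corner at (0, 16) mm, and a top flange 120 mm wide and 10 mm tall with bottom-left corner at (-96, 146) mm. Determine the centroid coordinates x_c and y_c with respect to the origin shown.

Part | A | x̄ᵢ | ȳᵢ | A·x̄ᵢ | A·ȳᵢ
bottom flange | 2160.00 | 91.50 | 8.00 | 197640.00 | 17280.00
web | 3120.00 | 12.00 | 81.00 | 37440.00 | 252720.00
top flange | 1200.00 | -36.00 | 151.00 | -43200.00 | 181200.00
Σ | 6480.00 |  |  | 191880.00 | 451200.00
x_c = 191880.00 / 6480.00 = 29.61 mm
y_c = 451200.00 / 6480.00 = 69.63 mm

x_c = 29.61 mm, y_c = 69.63 mm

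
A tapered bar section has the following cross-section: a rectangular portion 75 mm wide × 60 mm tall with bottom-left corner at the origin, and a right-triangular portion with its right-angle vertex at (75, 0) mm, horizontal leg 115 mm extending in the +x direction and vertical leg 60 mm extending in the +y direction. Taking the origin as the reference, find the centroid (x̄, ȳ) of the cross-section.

rectangular portion: A = 75 × 60 = 4500.00, centroid at (37.50, 30.00).
triangular portion: A = ½·115·60 = 3450.00, centroid at (113.33, 20.00).
ΣA = 7950.00 mm², ΣAx̄ = 559750.00 mm³, ΣAȳ = 204000.00 mm³.
x̄ = 559750.00/7950.00 = 70.41 mm; ȳ = 204000.00/7950.00 = 25.66 mm.

x̄ = 70.41 mm, ȳ = 25.66 mm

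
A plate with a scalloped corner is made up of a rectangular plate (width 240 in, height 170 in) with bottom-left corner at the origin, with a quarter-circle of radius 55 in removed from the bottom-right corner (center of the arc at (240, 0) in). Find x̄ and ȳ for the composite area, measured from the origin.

x̄ = 114.02 in, ȳ = 88.81 in

Part | A | x̄ᵢ | ȳᵢ | A·x̄ᵢ | A·ȳᵢ
plate | 40800.00 | 120.00 | 85.00 | 4896000.00 | 3468000.00
removed quarter-circle | -2375.83 | 216.66 | 23.34 | -514740.73 | -55458.33
Σ | 38424.17 |  |  | 4381259.27 | 3412541.67
x̄ = 4381259.27 / 38424.17 = 114.02 in
ȳ = 3412541.67 / 38424.17 = 88.81 in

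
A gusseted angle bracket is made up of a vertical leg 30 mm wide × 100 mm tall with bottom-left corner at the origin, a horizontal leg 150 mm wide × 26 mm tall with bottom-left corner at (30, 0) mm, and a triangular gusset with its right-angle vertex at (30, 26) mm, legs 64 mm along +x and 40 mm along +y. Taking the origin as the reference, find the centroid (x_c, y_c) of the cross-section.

x_c = 63.59 mm, y_c = 30.69 mm

vertical leg: A = 30 × 100 = 3000.00, centroid at (15.00, 50.00).
horizontal leg: A = 150 × 26 = 3900.00, centroid at (105.00, 13.00).
gusset: A = ½·64·40 = 1280.00, centroid at (51.33, 39.33).
ΣA = 8180.00 mm²
ΣAx_c = (3000.00)(15.00) + (3900.00)(105.00) + (1280.00)(51.33) = 520206.67 mm³
ΣAy_c = (3000.00)(50.00) + (3900.00)(13.00) + (1280.00)(39.33) = 251046.67 mm³
x_c = 520206.67 / 8180.00 = 63.59 mm
y_c = 251046.67 / 8180.00 = 30.69 mm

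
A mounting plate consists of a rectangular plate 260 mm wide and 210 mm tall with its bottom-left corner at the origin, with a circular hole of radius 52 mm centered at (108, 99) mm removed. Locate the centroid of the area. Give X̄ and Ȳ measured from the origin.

X̄ = 134.05 mm, Ȳ = 106.11 mm

Part | A | x̄ᵢ | ȳᵢ | A·x̄ᵢ | A·ȳᵢ
plate | 54600.00 | 130.00 | 105.00 | 7098000.00 | 5733000.00
hole | -8494.87 | 108.00 | 99.00 | -917445.59 | -840991.79
Σ | 46105.13 |  |  | 6180554.41 | 4892008.21
X̄ = 6180554.41 / 46105.13 = 134.05 mm
Ȳ = 4892008.21 / 46105.13 = 106.11 mm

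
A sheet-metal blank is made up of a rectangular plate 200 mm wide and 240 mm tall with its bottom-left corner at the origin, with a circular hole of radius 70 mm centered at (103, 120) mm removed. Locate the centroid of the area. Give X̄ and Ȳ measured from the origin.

X̄ = 98.58 mm, Ȳ = 120.00 mm

plate: A = 200 × 240 = 48000.00, centroid at (100.00, 120.00).
hole: A = −π·70² = -15393.80, centroid at (103.00, 120.00).
ΣA = 32606.20 mm²
ΣAX̄ = (48000.00)(100.00) + (-15393.80)(103.00) = 3214438.19 mm³
ΣAȲ = (48000.00)(120.00) + (-15393.80)(120.00) = 3912743.52 mm³
X̄ = 3214438.19 / 32606.20 = 98.58 mm
Ȳ = 3912743.52 / 32606.20 = 120.00 mm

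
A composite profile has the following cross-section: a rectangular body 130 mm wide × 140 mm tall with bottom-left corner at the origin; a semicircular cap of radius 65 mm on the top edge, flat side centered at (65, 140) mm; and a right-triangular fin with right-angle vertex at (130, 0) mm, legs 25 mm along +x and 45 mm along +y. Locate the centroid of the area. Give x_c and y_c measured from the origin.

x_c = 66.62 mm, y_c = 94.28 mm

Part | A | x̄ᵢ | ȳᵢ | A·x̄ᵢ | A·ȳᵢ
rectangular body | 18200.00 | 65.00 | 70.00 | 1183000.00 | 1274000.00
semicircular top | 6636.61 | 65.00 | 167.59 | 431379.94 | 1112209.36
triangular fin | 562.50 | 138.33 | 15.00 | 77812.50 | 8437.50
Σ | 25399.11 |  |  | 1692192.44 | 2394646.86
x_c = 1692192.44 / 25399.11 = 66.62 mm
y_c = 2394646.86 / 25399.11 = 94.28 mm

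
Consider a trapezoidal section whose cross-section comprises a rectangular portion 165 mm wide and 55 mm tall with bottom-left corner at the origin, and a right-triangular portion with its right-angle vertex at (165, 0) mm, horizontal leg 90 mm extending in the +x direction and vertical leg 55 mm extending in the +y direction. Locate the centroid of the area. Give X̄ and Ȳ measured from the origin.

X̄ = 106.61 mm, Ȳ = 25.54 mm

rectangular portion: A = 165 × 55 = 9075.00, centroid at (82.50, 27.50).
triangular portion: A = ½·90·55 = 2475.00, centroid at (195.00, 18.33).
ΣA = 11550.00 mm², ΣAX̄ = 1231312.50 mm³, ΣAȲ = 294937.50 mm³.
X̄ = 1231312.50/11550.00 = 106.61 mm; Ȳ = 294937.50/11550.00 = 25.54 mm.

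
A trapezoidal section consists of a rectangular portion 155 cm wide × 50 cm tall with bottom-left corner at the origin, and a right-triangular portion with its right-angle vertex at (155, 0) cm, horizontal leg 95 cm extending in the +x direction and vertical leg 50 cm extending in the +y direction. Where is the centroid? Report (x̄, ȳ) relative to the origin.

x̄ = 103.11 cm, ȳ = 23.05 cm

rectangular portion: A = 155 × 50 = 7750.00, centroid at (77.50, 25.00).
triangular portion: A = ½·95·50 = 2375.00, centroid at (186.67, 16.67).
ΣA = 10125.00 cm², ΣAx̄ = 1043958.33 cm³, ΣAȳ = 233333.33 cm³.
x̄ = 1043958.33/10125.00 = 103.11 cm; ȳ = 233333.33/10125.00 = 23.05 cm.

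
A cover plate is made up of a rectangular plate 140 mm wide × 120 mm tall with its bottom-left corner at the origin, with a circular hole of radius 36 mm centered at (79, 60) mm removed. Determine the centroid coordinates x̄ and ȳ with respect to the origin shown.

Part | A | x̄ᵢ | ȳᵢ | A·x̄ᵢ | A·ȳᵢ
plate | 16800.00 | 70.00 | 60.00 | 1176000.00 | 1008000.00
hole | -4071.50 | 79.00 | 60.00 | -321648.82 | -244290.24
Σ | 12728.50 |  |  | 854351.18 | 763709.76
x̄ = 854351.18 / 12728.50 = 67.12 mm
ȳ = 763709.76 / 12728.50 = 60.00 mm

x̄ = 67.12 mm, ȳ = 60.00 mm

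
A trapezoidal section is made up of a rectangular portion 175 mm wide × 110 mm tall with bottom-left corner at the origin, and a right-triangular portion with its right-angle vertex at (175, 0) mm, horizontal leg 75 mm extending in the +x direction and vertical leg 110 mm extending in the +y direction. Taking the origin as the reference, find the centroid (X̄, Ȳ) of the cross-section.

Part | A | x̄ᵢ | ȳᵢ | A·x̄ᵢ | A·ȳᵢ
rectangular portion | 19250.00 | 87.50 | 55.00 | 1684375.00 | 1058750.00
triangular portion | 4125.00 | 200.00 | 36.67 | 825000.00 | 151250.00
Σ | 23375.00 |  |  | 2509375.00 | 1210000.00
X̄ = 2509375.00 / 23375.00 = 107.35 mm
Ȳ = 1210000.00 / 23375.00 = 51.76 mm

X̄ = 107.35 mm, Ȳ = 51.76 mm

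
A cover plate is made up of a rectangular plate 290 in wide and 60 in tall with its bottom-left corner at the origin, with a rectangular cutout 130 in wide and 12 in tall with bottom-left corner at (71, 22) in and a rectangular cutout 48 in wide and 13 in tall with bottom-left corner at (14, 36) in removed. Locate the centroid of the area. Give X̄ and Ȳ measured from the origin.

X̄ = 150.31 in, Ȳ = 29.69 in

plate: A = 290 × 60 = 17400.00, centroid at (145.00, 30.00).
hole 1: A = −(130 × 12) = -1560.00, centroid at (136.00, 28.00).
hole 2: A = −(48 × 13) = -624.00, centroid at (38.00, 42.50).
ΣA = 15216.00 in², ΣAX̄ = 2287128.00 in³, ΣAȲ = 451800.00 in³.
X̄ = 2287128.00/15216.00 = 150.31 in; Ȳ = 451800.00/15216.00 = 29.69 in.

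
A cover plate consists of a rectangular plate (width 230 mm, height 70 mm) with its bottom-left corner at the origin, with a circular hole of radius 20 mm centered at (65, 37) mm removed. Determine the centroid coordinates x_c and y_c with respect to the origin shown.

plate: A = 230 × 70 = 16100.00, centroid at (115.00, 35.00).
hole: A = −π·20² = -1256.64, centroid at (65.00, 37.00).
ΣA = 14843.36 mm²
ΣAx_c = (16100.00)(115.00) + (-1256.64)(65.00) = 1769818.59 mm³
ΣAy_c = (16100.00)(35.00) + (-1256.64)(37.00) = 517004.43 mm³
x_c = 1769818.59 / 14843.36 = 119.23 mm
y_c = 517004.43 / 14843.36 = 34.83 mm

x_c = 119.23 mm, y_c = 34.83 mm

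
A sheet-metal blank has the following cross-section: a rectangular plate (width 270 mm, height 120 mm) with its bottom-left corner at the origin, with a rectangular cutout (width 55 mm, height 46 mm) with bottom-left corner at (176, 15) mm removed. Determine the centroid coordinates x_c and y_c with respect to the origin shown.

x_c = 129.20 mm, y_c = 61.86 mm

Part | A | x̄ᵢ | ȳᵢ | A·x̄ᵢ | A·ȳᵢ
plate | 32400.00 | 135.00 | 60.00 | 4374000.00 | 1944000.00
hole | -2530.00 | 203.50 | 38.00 | -514855.00 | -96140.00
Σ | 29870.00 |  |  | 3859145.00 | 1847860.00
x_c = 3859145.00 / 29870.00 = 129.20 mm
y_c = 1847860.00 / 29870.00 = 61.86 mm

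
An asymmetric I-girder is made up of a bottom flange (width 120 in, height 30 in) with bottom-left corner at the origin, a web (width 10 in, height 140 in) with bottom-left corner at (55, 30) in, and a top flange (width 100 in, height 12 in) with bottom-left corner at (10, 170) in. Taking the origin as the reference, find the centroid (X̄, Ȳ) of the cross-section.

X̄ = 60.00 in, Ȳ = 65.35 in

bottom flange: A = 120 × 30 = 3600.00, centroid at (60.00, 15.00).
web: A = 10 × 140 = 1400.00, centroid at (60.00, 100.00).
top flange: A = 100 × 12 = 1200.00, centroid at (60.00, 176.00).
ΣA = 6200.00 in², ΣAX̄ = 372000.00 in³, ΣAȲ = 405200.00 in³.
X̄ = 372000.00/6200.00 = 60.00 in; Ȳ = 405200.00/6200.00 = 65.35 in.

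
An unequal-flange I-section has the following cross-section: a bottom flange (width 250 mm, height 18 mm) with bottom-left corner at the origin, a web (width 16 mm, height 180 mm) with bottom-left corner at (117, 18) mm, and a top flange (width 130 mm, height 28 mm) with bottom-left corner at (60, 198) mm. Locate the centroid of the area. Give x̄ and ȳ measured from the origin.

x̄ = 125.00 mm, ȳ = 101.93 mm

bottom flange: A = 250 × 18 = 4500.00, centroid at (125.00, 9.00).
web: A = 16 × 180 = 2880.00, centroid at (125.00, 108.00).
top flange: A = 130 × 28 = 3640.00, centroid at (125.00, 212.00).
ΣA = 11020.00 mm², ΣAx̄ = 1377500.00 mm³, ΣAȳ = 1123220.00 mm³.
x̄ = 1377500.00/11020.00 = 125.00 mm; ȳ = 1123220.00/11020.00 = 101.93 mm.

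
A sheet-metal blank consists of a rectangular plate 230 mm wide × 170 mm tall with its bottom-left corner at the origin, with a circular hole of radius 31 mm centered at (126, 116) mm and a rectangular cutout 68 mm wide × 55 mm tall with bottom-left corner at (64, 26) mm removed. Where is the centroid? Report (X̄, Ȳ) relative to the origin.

X̄ = 115.94 mm, Ȳ = 85.75 mm

plate: A = 230 × 170 = 39100.00, centroid at (115.00, 85.00).
hole 1: A = −π·31² = -3019.07, centroid at (126.00, 116.00).
hole 2: A = −(68 × 55) = -3740.00, centroid at (98.00, 53.50).
ΣA = 32340.93 mm², ΣAX̄ = 3749577.11 mm³, ΣAȲ = 2773197.82 mm³.
X̄ = 3749577.11/32340.93 = 115.94 mm; Ȳ = 2773197.82/32340.93 = 85.75 mm.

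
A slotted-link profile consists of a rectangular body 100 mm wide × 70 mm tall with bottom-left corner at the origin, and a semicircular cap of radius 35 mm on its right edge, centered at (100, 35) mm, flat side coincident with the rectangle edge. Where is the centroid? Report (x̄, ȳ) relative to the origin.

x̄ = 63.98 mm, ȳ = 35.00 mm

Part | A | x̄ᵢ | ȳᵢ | A·x̄ᵢ | A·ȳᵢ
rectangular body | 7000.00 | 50.00 | 35.00 | 350000.00 | 245000.00
semicircular end | 1924.23 | 114.85 | 35.00 | 221005.88 | 67347.89
Σ | 8924.23 |  |  | 571005.88 | 312347.89
x̄ = 571005.88 / 8924.23 = 63.98 mm
ȳ = 312347.89 / 8924.23 = 35.00 mm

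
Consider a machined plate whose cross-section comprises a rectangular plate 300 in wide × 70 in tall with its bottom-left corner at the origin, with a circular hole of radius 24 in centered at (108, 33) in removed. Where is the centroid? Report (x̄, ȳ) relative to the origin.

plate: A = 300 × 70 = 21000.00, centroid at (150.00, 35.00).
hole: A = −π·24² = -1809.56, centroid at (108.00, 33.00).
ΣA = 19190.44 in², ΣAx̄ = 2954567.80 in³, ΣAȳ = 675284.61 in³.
x̄ = 2954567.80/19190.44 = 153.96 in; ȳ = 675284.61/19190.44 = 35.19 in.

x̄ = 153.96 in, ȳ = 35.19 in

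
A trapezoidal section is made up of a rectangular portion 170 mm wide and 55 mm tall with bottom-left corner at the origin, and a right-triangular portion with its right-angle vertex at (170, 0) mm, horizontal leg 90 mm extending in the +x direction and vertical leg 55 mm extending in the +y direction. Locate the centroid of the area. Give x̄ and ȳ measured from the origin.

x̄ = 109.07 mm, ȳ = 25.58 mm

rectangular portion: A = 170 × 55 = 9350.00, centroid at (85.00, 27.50).
triangular portion: A = ½·90·55 = 2475.00, centroid at (200.00, 18.33).
ΣA = 11825.00 mm²
ΣAx̄ = (9350.00)(85.00) + (2475.00)(200.00) = 1289750.00 mm³
ΣAȳ = (9350.00)(27.50) + (2475.00)(18.33) = 302500.00 mm³
x̄ = 1289750.00 / 11825.00 = 109.07 mm
ȳ = 302500.00 / 11825.00 = 25.58 mm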